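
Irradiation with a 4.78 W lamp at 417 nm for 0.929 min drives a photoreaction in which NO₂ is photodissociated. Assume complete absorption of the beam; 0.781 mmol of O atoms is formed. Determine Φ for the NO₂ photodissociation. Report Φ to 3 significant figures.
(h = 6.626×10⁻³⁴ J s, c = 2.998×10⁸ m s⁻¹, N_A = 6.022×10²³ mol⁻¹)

Φ = 0.841

Product: 0.781 mmol = 7.81×10⁻⁴ mol.
Photon energy at 417 nm: hc/λ = (6.626×10⁻³⁴)(2.998×10⁸)/(417×10⁻⁹) = 4.764×10⁻¹⁹ J.
Energy delivered: (4.78 W)(55.74 s) = 266.4 J.
Photons incident: 266.4 / 4.764×10⁻¹⁹ = 5.592×10²⁰, i.e. 5.592×10²⁰/6.022×10²³ = 9.286×10⁻⁴ mol.
Φ = 7.81×10⁻⁴ mol / 9.286×10⁻⁴ mol photons = 0.841.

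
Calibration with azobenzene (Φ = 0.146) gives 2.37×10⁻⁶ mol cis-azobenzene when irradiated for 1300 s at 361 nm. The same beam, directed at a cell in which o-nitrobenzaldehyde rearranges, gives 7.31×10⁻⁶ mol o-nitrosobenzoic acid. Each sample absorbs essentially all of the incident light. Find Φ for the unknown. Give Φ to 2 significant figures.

Photons absorbed by the actinometer: 2.37×10⁻⁶ / 0.146 = 1.623×10⁻⁵ mol.
Φ(unknown) = 7.31×10⁻⁶ / 1.623×10⁻⁵ = 0.45.

Φ = 0.45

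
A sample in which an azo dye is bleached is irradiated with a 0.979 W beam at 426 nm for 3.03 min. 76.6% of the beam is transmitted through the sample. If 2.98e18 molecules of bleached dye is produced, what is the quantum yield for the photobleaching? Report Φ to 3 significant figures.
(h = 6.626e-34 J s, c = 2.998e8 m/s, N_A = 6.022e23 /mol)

Product: 2.98e18 / 6.022e23 = 4.949e-6 mol.
Photon energy at 426 nm: hc/λ = (6.626e-34)(2.998e8)/(426e-9) = 4.663e-19 J.
Energy delivered: (0.979 W)(181.8 s) = 178.0 J.
Photons incident: 178.0 / 4.663e-19 = 3.817e20, i.e. 3.817e20/6.022e23 = 6.338e-4 mol.
Fraction absorbed: 1 − 76.6/100 = 0.2340.
Photons absorbed: 0.2340 × 6.338e-4 = 1.483e-4 mol.
Φ = 4.949e-6 mol / 1.483e-4 mol photons = 0.0334.

Φ = 0.0334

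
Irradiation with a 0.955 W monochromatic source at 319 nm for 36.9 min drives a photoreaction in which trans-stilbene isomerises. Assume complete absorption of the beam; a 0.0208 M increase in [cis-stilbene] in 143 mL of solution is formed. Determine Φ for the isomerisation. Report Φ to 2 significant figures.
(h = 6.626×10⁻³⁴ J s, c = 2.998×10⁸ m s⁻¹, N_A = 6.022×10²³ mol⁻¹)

Product: (0.0208 M)(0.143 L) = 0.002974 mol.
Photon energy at 319 nm: hc/λ = (6.626×10⁻³⁴)(2.998×10⁸)/(319×10⁻⁹) = 6.227×10⁻¹⁹ J.
Energy delivered: (0.955 W)(2214 s) = 2114 J.
Photons incident: 2114 / 6.227×10⁻¹⁹ = 3.395×10²¹, i.e. 3.395×10²¹/6.022×10²³ = 0.005638 mol.
Φ = 0.002974 mol / 0.005638 mol photons = 0.53.

Φ = 0.53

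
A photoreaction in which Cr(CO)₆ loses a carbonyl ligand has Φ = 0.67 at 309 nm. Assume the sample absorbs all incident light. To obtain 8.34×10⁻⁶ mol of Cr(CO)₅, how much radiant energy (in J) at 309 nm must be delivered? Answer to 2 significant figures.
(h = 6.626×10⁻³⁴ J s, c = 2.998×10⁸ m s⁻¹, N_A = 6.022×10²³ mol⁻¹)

Photons that must be absorbed: 8.34×10⁻⁶ / 0.67 = 1.245×10⁻⁵ mol.
Photon energy: hc/λ = 6.429×10⁻¹⁹ J; per mole, 3.872×10⁵ J mol⁻¹.
Energy required: 1.245×10⁻⁵ × 3.872×10⁵ = 4.8 J.

4.8 J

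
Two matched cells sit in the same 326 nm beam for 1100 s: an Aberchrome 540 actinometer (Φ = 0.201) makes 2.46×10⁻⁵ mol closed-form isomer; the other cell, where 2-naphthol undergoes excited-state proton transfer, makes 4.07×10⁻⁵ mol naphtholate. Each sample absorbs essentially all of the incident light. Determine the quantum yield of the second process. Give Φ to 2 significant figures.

Φ = 0.33

Photons absorbed by the actinometer: 2.46×10⁻⁵ / 0.201 = 1.224×10⁻⁴ mol.
Φ(unknown) = 4.07×10⁻⁵ / 1.224×10⁻⁴ = 0.33.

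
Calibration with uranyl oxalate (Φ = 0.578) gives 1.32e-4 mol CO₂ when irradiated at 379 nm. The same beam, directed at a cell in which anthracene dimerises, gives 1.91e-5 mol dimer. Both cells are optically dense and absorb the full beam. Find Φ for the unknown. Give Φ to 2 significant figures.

Photons absorbed by the actinometer: 1.32e-4 / 0.578 = 2.284e-4 mol.
Φ(unknown) = 1.91e-5 / 2.284e-4 = 0.084.

Φ = 0.084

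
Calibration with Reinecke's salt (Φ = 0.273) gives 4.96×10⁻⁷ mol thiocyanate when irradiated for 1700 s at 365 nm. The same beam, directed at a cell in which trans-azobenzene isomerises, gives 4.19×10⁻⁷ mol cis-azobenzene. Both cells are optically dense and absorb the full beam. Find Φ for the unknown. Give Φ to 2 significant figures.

Photons absorbed by the actinometer: 4.96×10⁻⁷ / 0.273 = 1.817×10⁻⁶ mol.
Φ(unknown) = 4.19×10⁻⁷ / 1.817×10⁻⁶ = 0.23.

Φ = 0.23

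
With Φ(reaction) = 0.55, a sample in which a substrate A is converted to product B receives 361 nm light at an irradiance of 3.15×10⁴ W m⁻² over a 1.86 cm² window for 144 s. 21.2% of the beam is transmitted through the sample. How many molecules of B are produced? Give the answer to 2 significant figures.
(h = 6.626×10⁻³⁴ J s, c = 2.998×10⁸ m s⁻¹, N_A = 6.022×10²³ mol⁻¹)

6.6×10²⁰ molecules

Photon energy at 361 nm: hc/λ = (6.626×10⁻³⁴)(2.998×10⁸)/(361×10⁻⁹) = 5.503×10⁻¹⁹ J.
Energy delivered: (3.15×10⁴ W m⁻²)(1.86×10⁻⁴ m²)(144 s) = 843.7 J.
Photons incident: 843.7 / 5.503×10⁻¹⁹ = 1.533×10²¹, i.e. 1.533×10²¹/6.022×10²³ = 0.002546 mol.
Fraction absorbed: 1 − 21.2/100 = 0.7880.
Photons absorbed: 0.7880 × 0.002546 = 0.002006 mol.
Product: Φ × n_abs = 0.55 × 0.002006 = 0.001103 mol.
As a count: 0.001103 × 6.022×10²³ = 6.6×10²⁰.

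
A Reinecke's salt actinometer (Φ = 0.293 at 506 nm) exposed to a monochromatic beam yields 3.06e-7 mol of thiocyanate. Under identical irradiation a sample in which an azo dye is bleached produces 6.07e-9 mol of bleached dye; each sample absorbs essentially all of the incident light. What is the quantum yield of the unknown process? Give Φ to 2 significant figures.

Φ = 0.0058

Photons absorbed by the actinometer: 3.06e-7 / 0.293 = 1.044e-6 mol.
Φ(unknown) = 6.07e-9 / 1.044e-6 = 0.0058.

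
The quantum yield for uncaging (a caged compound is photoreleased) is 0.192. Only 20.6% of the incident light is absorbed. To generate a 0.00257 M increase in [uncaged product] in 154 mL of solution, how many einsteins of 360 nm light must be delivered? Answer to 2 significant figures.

Product: (0.00257 M)(0.154 L) = 3.958e-4 mol.
Photons that must be absorbed: 3.958e-4 / 0.192 = 0.002061 mol.
Incident photons needed: 0.002061 / 0.206 = 0.01000 mol.

0.010 einstein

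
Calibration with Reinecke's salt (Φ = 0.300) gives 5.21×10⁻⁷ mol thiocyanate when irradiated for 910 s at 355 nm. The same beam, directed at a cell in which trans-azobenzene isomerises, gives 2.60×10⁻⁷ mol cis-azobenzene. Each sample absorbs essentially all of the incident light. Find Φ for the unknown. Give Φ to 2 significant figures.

Photons absorbed by the actinometer: 5.21×10⁻⁷ / 0.300 = 1.737×10⁻⁶ mol.
Φ(unknown) = 2.60×10⁻⁷ / 1.737×10⁻⁶ = 0.15.

Φ = 0.15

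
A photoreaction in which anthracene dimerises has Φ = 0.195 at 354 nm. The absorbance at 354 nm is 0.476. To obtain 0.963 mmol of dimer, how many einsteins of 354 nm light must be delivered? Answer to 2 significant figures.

0.0074 einstein

Product: 0.963 mmol = 9.63e-4 mol.
Photons that must be absorbed: 9.63e-4 / 0.195 = 0.004938 mol.
Fraction absorbed: 1 − 10^(−0.476) = 0.6658.
Incident photons needed: 0.004938 / 0.6658 = 0.007417 mol.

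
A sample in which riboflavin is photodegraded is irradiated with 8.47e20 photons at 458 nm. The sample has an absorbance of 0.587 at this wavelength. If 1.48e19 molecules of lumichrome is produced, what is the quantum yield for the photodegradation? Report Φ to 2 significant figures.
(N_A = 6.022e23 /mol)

Product: 1.48e19 / 6.022e23 = 2.458e-5 mol.
Moles of photons: 8.47e20 / 6.022e23 = 0.001407 mol.
Fraction absorbed: 1 − 10^(−0.587) = 0.7412.
Photons absorbed: 0.7412 × 0.001407 = 0.001043 mol.
Φ = 2.458e-5 mol / 0.001043 mol photons = 0.024.

Φ = 0.024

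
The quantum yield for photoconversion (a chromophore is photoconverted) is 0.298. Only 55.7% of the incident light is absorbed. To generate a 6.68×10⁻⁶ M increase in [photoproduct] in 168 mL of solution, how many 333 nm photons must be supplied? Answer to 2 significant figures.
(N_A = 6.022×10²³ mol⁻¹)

Product: (6.68×10⁻⁶ M)(0.168 L) = 1.122×10⁻⁶ mol.
Photons that must be absorbed: 1.122×10⁻⁶ / 0.298 = 3.765×10⁻⁶ mol.
Incident photons needed: 3.765×10⁻⁶ / 0.557 = 6.759×10⁻⁶ mol.
Photon count: 6.759×10⁻⁶ × 6.022×10²³ = 4.1×10¹⁸.

4.1×10¹⁸ photons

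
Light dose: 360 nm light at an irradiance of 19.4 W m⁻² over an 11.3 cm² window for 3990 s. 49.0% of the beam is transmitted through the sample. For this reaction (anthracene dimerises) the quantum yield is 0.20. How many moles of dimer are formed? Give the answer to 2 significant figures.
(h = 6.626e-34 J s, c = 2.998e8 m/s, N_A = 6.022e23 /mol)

2.7e-5 mol

Photon energy at 360 nm: hc/λ = (6.626e-34)(2.998e8)/(360e-9) = 5.518e-19 J.
Energy delivered: (19.4 W m⁻²)(11.3e-4 m²)(3990 s) = 87.47 J.
Photons incident: 87.47 / 5.518e-19 = 1.585e20, i.e. 1.585e20/6.022e23 = 2.632e-4 mol.
Fraction absorbed: 1 − 49.0/100 = 0.5100.
Photons absorbed: 0.5100 × 2.632e-4 = 1.342e-4 mol.
Product: Φ × n_abs = 0.20 × 1.342e-4 = 2.684e-5 mol.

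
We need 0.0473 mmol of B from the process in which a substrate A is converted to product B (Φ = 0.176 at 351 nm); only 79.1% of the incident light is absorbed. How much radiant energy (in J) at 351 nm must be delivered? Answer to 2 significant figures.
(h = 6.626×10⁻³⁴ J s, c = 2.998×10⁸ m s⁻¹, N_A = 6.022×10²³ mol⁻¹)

Product: 0.0473 mmol = 4.73×10⁻⁵ mol.
Photons that must be absorbed: 4.73×10⁻⁵ / 0.176 = 2.688×10⁻⁴ mol.
Incident photons needed: 2.688×10⁻⁴ / 0.791 = 3.398×10⁻⁴ mol.
Photon energy: hc/λ = 5.659×10⁻¹⁹ J; per mole, 3.408×10⁵ J mol⁻¹.
Energy required: 3.398×10⁻⁴ × 3.408×10⁵ = 120 J.

120 J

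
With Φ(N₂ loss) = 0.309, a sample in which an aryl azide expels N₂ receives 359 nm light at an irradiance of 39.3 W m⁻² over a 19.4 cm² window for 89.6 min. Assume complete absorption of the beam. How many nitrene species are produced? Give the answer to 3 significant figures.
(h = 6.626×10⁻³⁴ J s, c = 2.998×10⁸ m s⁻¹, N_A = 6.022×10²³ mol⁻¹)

Photon energy at 359 nm: hc/λ = (6.626×10⁻³⁴)(2.998×10⁸)/(359×10⁻⁹) = 5.533×10⁻¹⁹ J.
Energy delivered: (39.3 W m⁻²)(19.4×10⁻⁴ m²)(5376 s) = 409.9 J.
Photons incident: 409.9 / 5.533×10⁻¹⁹ = 7.408×10²⁰, i.e. 7.408×10²⁰/6.022×10²³ = 0.001230 mol.
Product: Φ × n_abs = 0.309 × 0.001230 = 3.801×10⁻⁴ mol.
As a count: 3.801×10⁻⁴ × 6.022×10²³ = 2.29×10²⁰.

2.29×10²⁰ species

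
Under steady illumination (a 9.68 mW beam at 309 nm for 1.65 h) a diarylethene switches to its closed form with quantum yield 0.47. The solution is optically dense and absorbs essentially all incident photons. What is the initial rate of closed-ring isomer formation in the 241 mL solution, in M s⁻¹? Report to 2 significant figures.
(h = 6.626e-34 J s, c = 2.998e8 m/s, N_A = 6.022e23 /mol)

Photon energy at 309 nm: hc/λ = (6.626e-34)(2.998e8)/(309e-9) = 6.429e-19 J.
Energy delivered: (9.68 mW)(5940 s) = 57.50 J.
Photons incident: 57.50 / 6.429e-19 = 8.944e19, i.e. 8.944e19/6.022e23 = 1.485e-4 mol.
Product formed: 0.47 × 1.485e-4 = 6.979e-5 mol.
Rate: 6.979e-5 mol / (5940 s × 0.241 L) = 4.9e-8 M s⁻¹.

4.9e-8 M s⁻¹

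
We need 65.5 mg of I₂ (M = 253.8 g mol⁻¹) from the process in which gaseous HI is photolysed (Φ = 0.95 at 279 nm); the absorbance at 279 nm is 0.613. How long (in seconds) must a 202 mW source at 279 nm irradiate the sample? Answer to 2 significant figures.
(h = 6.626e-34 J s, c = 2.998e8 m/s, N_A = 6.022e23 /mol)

t ≈ 760 s

Product: 65.5 mg / 253.8 g mol⁻¹ = 2.581e-4 mol.
Photons that must be absorbed: 2.581e-4 / 0.95 = 2.717e-4 mol.
Fraction absorbed: 1 − 10^(−0.613) = 0.7562.
Incident photons needed: 2.717e-4 / 0.7562 = 3.593e-4 mol.
Photon energy: hc/λ = 7.120e-19 J; per mole, 4.288e5 J mol⁻¹.
Energy required: 3.593e-4 × 4.288e5 = 154.1 J.
Time: 154.1 J / 0.202 W = 760 s.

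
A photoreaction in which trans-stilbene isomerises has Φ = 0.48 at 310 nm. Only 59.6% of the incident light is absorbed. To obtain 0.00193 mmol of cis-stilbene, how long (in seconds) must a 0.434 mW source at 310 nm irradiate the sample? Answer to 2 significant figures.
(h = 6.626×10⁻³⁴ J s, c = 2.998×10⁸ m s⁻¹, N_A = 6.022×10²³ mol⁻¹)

Product: 0.00193 mmol = 1.93×10⁻⁶ mol.
Photons that must be absorbed: 1.93×10⁻⁶ / 0.48 = 4.021×10⁻⁶ mol.
Incident photons needed: 4.021×10⁻⁶ / 0.596 = 6.747×10⁻⁶ mol.
Photon energy: hc/λ = 6.408×10⁻¹⁹ J; per mole, 3.859×10⁵ J mol⁻¹.
Energy required: 6.747×10⁻⁶ × 3.859×10⁵ = 2.604 J.
Time: 2.604 J / 0.000434 W = 6000 s.

t ≈ 6000 s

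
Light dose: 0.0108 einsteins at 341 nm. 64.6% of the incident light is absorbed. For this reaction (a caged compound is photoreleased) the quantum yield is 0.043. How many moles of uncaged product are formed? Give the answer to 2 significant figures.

3.0e-4 mol

Photons absorbed: 0.646 × 0.0108 = 0.006977 mol.
Product: Φ × n_abs = 0.043 × 0.006977 = 3.000e-4 mol.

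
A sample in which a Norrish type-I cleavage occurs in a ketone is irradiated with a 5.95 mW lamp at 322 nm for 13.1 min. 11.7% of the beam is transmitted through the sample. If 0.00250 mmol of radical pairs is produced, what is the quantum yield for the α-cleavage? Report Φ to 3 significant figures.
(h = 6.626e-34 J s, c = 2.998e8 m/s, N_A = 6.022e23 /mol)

Φ = 0.225

Product: 0.00250 mmol = 2.50e-6 mol.
Photon energy at 322 nm: hc/λ = (6.626e-34)(2.998e8)/(322e-9) = 6.169e-19 J.
Energy delivered: (5.95 mW)(786 s) = 4.677 J.
Photons incident: 4.677 / 6.169e-19 = 7.581e18, i.e. 7.581e18/6.022e23 = 1.259e-5 mol.
Fraction absorbed: 1 − 11.7/100 = 0.8830.
Photons absorbed: 0.8830 × 1.259e-5 = 1.112e-5 mol.
Φ = 2.50e-6 mol / 1.112e-5 mol photons = 0.225.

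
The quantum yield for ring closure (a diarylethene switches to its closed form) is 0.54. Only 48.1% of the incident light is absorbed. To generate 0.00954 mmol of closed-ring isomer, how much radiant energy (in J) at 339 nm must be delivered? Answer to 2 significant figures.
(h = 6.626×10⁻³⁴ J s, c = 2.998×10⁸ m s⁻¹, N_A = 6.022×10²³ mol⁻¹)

Product: 0.00954 mmol = 9.54×10⁻⁶ mol.
Photons that must be absorbed: 9.54×10⁻⁶ / 0.54 = 1.767×10⁻⁵ mol.
Incident photons needed: 1.767×10⁻⁵ / 0.481 = 3.674×10⁻⁵ mol.
Photon energy: hc/λ = 5.860×10⁻¹⁹ J; per mole, 3.529×10⁵ J mol⁻¹.
Energy required: 3.674×10⁻⁵ × 3.529×10⁵ = 13 J.

13 J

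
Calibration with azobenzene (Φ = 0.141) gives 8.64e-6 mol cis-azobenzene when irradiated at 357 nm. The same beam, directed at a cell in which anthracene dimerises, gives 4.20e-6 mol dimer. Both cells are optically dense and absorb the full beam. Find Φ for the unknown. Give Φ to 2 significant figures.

Φ = 0.069

Photons absorbed by the actinometer: 8.64e-6 / 0.141 = 6.128e-5 mol.
Φ(unknown) = 4.20e-6 / 6.128e-5 = 0.069.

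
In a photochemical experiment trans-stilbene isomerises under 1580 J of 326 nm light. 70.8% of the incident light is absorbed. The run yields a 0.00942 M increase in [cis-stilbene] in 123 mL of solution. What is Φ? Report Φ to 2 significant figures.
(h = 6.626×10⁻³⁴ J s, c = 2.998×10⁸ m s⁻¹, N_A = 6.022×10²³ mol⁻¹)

Φ = 0.38

Product: (0.00942 M)(0.123 L) = 0.001159 mol.
Photon energy at 326 nm: hc/λ = (6.626×10⁻³⁴)(2.998×10⁸)/(326×10⁻⁹) = 6.093×10⁻¹⁹ J.
Photons incident: 1580 / 6.093×10⁻¹⁹ = 2.593×10²¹, i.e. 2.593×10²¹/6.022×10²³ = 0.004306 mol.
Photons absorbed: 0.708 × 0.004306 = 0.003049 mol.
Φ = 0.001159 mol / 0.003049 mol photons = 0.38.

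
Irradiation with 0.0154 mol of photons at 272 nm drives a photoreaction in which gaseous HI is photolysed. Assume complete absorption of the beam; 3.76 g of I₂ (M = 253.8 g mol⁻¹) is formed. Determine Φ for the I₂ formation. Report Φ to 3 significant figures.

Φ = 0.962

Product: 3.76 g / 253.8 g mol⁻¹ = 0.01481 mol.
Φ = 0.01481 mol / 0.0154 mol photons = 0.962.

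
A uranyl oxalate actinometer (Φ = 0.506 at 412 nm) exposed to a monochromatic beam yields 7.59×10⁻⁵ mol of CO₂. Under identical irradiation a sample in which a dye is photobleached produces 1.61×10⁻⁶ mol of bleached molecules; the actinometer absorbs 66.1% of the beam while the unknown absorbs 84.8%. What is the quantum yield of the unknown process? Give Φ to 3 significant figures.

Φ = 0.00837

Photons absorbed by the actinometer: 7.59×10⁻⁵ / 0.506 = 1.500×10⁻⁴ mol.
Incident flux: 1.500×10⁻⁴ / 0.661 = 2.269×10⁻⁴ einstein.
Absorbed by unknown: 0.848 × 2.269×10⁻⁴ = 1.924×10⁻⁴ mol.
Φ(unknown) = 1.61×10⁻⁶ / 1.924×10⁻⁴ = 0.00837.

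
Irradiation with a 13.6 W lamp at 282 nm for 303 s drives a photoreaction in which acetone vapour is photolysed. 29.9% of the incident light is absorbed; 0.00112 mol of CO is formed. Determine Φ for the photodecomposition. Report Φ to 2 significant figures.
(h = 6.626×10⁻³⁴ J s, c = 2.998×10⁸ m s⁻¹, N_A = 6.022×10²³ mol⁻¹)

Φ = 0.39

Photon energy at 282 nm: hc/λ = (6.626×10⁻³⁴)(2.998×10⁸)/(282×10⁻⁹) = 7.044×10⁻¹⁹ J.
Energy delivered: (13.6 W)(303 s) = 4121 J.
Photons incident: 4121 / 7.044×10⁻¹⁹ = 5.850×10²¹, i.e. 5.850×10²¹/6.022×10²³ = 0.009714 mol.
Photons absorbed: 0.299 × 0.009714 = 0.002904 mol.
Φ = 0.00112 mol / 0.002904 mol photons = 0.39.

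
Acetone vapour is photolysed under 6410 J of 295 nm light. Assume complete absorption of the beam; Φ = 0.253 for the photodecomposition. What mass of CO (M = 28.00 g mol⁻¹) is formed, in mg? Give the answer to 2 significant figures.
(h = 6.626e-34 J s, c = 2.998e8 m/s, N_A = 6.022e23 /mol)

110 mg

Photon energy at 295 nm: hc/λ = (6.626e-34)(2.998e8)/(295e-9) = 6.734e-19 J.
Photons incident: 6410 / 6.734e-19 = 9.519e21, i.e. 9.519e21/6.022e23 = 0.01581 mol.
Product: Φ × n_abs = 0.253 × 0.01581 = 0.004000 mol.
Mass: 0.004000 × 28.00 = 0.1120 g = 110 mg.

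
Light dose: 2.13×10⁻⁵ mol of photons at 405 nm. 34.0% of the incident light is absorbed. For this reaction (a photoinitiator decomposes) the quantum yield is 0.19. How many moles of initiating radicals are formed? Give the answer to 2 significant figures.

1.4×10⁻⁶ mol

Photons absorbed: 0.340 × 2.13×10⁻⁵ = 7.242×10⁻⁶ mol.
Product: Φ × n_abs = 0.19 × 7.242×10⁻⁶ = 1.376×10⁻⁶ mol.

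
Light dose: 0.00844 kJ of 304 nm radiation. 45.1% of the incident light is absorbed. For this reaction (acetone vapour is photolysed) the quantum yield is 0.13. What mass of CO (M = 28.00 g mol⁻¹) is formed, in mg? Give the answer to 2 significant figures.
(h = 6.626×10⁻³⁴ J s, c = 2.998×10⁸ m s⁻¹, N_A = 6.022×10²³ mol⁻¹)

Photon energy at 304 nm: hc/λ = (6.626×10⁻³⁴)(2.998×10⁸)/(304×10⁻⁹) = 6.534×10⁻¹⁹ J.
Incident energy: 0.00844 kJ = 8.44 J.
Photons incident: 8.44 / 6.534×10⁻¹⁹ = 1.292×10¹⁹, i.e. 1.292×10¹⁹/6.022×10²³ = 2.145×10⁻⁵ mol.
Photons absorbed: 0.451 × 2.145×10⁻⁵ = 9.674×10⁻⁶ mol.
Product: Φ × n_abs = 0.13 × 9.674×10⁻⁶ = 1.258×10⁻⁶ mol.
Mass: 1.258×10⁻⁶ × 28.00 = 3.522×10⁻⁵ g = 0.035 mg.

0.035 mg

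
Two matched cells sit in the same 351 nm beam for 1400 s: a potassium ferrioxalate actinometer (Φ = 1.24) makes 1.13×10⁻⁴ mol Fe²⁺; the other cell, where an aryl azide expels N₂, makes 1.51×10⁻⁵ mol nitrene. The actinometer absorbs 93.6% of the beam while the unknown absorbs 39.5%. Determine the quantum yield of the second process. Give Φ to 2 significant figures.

Φ = 0.39

Photons absorbed by the actinometer: 1.13×10⁻⁴ / 1.24 = 9.113×10⁻⁵ mol.
Incident flux: 9.113×10⁻⁵ / 0.936 = 9.736×10⁻⁵ einstein.
Absorbed by unknown: 0.395 × 9.736×10⁻⁵ = 3.846×10⁻⁵ mol.
Φ(unknown) = 1.51×10⁻⁵ / 3.846×10⁻⁵ = 0.39.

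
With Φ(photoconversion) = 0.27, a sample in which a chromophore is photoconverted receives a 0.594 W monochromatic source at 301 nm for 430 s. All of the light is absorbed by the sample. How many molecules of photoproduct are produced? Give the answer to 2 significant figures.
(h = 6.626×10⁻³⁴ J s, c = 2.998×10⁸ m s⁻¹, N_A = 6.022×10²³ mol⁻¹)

1.0×10²⁰ molecules

Photon energy at 301 nm: hc/λ = (6.626×10⁻³⁴)(2.998×10⁸)/(301×10⁻⁹) = 6.600×10⁻¹⁹ J.
Energy delivered: (0.594 W)(430 s) = 255.4 J.
Photons incident: 255.4 / 6.600×10⁻¹⁹ = 3.870×10²⁰, i.e. 3.870×10²⁰/6.022×10²³ = 6.426×10⁻⁴ mol.
Product: Φ × n_abs = 0.27 × 6.426×10⁻⁴ = 1.735×10⁻⁴ mol.
As a count: 1.735×10⁻⁴ × 6.022×10²³ = 1.0×10²⁰.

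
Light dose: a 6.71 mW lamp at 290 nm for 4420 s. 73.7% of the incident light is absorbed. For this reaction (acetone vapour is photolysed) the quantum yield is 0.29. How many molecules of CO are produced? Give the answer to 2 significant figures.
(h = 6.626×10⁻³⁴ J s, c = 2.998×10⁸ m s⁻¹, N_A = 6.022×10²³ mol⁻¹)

Photon energy at 290 nm: hc/λ = (6.626×10⁻³⁴)(2.998×10⁸)/(290×10⁻⁹) = 6.850×10⁻¹⁹ J.
Energy delivered: (6.71 mW)(4420 s) = 29.66 J.
Photons incident: 29.66 / 6.850×10⁻¹⁹ = 4.330×10¹⁹, i.e. 4.330×10¹⁹/6.022×10²³ = 7.190×10⁻⁵ mol.
Photons absorbed: 0.737 × 7.190×10⁻⁵ = 5.299×10⁻⁵ mol.
Product: Φ × n_abs = 0.29 × 5.299×10⁻⁵ = 1.537×10⁻⁵ mol.
As a count: 1.537×10⁻⁵ × 6.022×10²³ = 9.3×10¹⁸.

9.3×10¹⁸ molecules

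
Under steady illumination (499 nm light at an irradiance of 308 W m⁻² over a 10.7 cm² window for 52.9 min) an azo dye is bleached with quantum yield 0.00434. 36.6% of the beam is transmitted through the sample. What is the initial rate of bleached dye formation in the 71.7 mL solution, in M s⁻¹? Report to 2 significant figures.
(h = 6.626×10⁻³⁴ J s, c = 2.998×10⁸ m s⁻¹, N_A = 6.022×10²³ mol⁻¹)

5.3×10⁻⁸ M s⁻¹

Photon energy at 499 nm: hc/λ = (6.626×10⁻³⁴)(2.998×10⁸)/(499×10⁻⁹) = 3.981×10⁻¹⁹ J.
Energy delivered: (308 W m⁻²)(10.7×10⁻⁴ m²)(3174 s) = 1046 J.
Photons incident: 1046 / 3.981×10⁻¹⁹ = 2.627×10²¹, i.e. 2.627×10²¹/6.022×10²³ = 0.004362 mol.
Fraction absorbed: 1 − 36.6/100 = 0.6340.
Photons absorbed: 0.6340 × 0.004362 = 0.002766 mol.
Product formed: 0.00434 × 0.002766 = 1.200×10⁻⁵ mol.
Rate: 1.200×10⁻⁵ mol / (3174 s × 0.0717 L) = 5.3×10⁻⁸ M s⁻¹.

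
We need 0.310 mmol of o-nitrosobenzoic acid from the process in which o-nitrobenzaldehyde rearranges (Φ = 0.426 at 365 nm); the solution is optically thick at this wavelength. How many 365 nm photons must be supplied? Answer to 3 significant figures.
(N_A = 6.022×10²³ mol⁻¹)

Product: 0.310 mmol = 3.10×10⁻⁴ mol.
Photons that must be absorbed: 3.10×10⁻⁴ / 0.426 = 7.277×10⁻⁴ mol.
Photon count: 7.277×10⁻⁴ × 6.022×10²³ = 4.38×10²⁰.

4.38×10²⁰ photons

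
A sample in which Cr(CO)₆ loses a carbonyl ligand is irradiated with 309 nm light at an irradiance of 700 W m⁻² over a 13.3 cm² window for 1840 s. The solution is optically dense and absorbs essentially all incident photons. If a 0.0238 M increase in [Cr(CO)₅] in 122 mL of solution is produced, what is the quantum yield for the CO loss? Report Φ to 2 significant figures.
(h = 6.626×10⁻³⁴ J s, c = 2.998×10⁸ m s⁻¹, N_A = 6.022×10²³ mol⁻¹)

Product: (0.0238 M)(0.122 L) = 0.002904 mol.
Photon energy at 309 nm: hc/λ = (6.626×10⁻³⁴)(2.998×10⁸)/(309×10⁻⁹) = 6.429×10⁻¹⁹ J.
Energy delivered: (700 W m⁻²)(13.3×10⁻⁴ m²)(1840 s) = 1713 J.
Photons incident: 1713 / 6.429×10⁻¹⁹ = 2.664×10²¹, i.e. 2.664×10²¹/6.022×10²³ = 0.004424 mol.
Φ = 0.002904 mol / 0.004424 mol photons = 0.66.

Φ = 0.66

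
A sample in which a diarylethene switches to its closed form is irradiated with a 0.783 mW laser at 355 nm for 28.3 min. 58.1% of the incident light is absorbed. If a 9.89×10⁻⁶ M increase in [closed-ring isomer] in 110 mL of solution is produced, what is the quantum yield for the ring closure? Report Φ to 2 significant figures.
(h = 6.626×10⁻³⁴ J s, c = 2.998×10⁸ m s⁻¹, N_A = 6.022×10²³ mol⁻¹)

Φ = 0.47

Product: (9.89×10⁻⁶ M)(0.11 L) = 1.088×10⁻⁶ mol.
Photon energy at 355 nm: hc/λ = (6.626×10⁻³⁴)(2.998×10⁸)/(355×10⁻⁹) = 5.596×10⁻¹⁹ J.
Energy delivered: (0.783 mW)(1698 s) = 1.330 J.
Photons incident: 1.330 / 5.596×10⁻¹⁹ = 2.377×10¹⁸, i.e. 2.377×10¹⁸/6.022×10²³ = 3.947×10⁻⁶ mol.
Photons absorbed: 0.581 × 3.947×10⁻⁶ = 2.293×10⁻⁶ mol.
Φ = 1.088×10⁻⁶ mol / 2.293×10⁻⁶ mol photons = 0.47.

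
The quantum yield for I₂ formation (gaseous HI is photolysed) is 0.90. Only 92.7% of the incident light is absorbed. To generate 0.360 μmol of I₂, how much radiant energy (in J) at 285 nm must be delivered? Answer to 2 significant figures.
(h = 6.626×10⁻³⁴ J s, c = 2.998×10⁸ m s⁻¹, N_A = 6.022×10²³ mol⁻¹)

0.18 J

Product: 0.360 μmol = 3.60×10⁻⁷ mol.
Photons that must be absorbed: 3.60×10⁻⁷ / 0.90 = 4.000×10⁻⁷ mol.
Incident photons needed: 4.000×10⁻⁷ / 0.927 = 4.315×10⁻⁷ mol.
Photon energy: hc/λ = 6.970×10⁻¹⁹ J; per mole, 4.197×10⁵ J mol⁻¹.
Energy required: 4.315×10⁻⁷ × 4.197×10⁵ = 0.18 J.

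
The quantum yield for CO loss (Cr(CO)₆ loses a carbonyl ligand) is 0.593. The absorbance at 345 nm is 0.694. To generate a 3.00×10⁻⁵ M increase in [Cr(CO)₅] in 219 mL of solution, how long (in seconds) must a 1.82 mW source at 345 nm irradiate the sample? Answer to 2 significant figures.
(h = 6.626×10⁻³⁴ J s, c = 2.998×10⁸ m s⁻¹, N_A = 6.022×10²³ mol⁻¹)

t ≈ 2600 s

Product: (3.00×10⁻⁵ M)(0.219 L) = 6.570×10⁻⁶ mol.
Photons that must be absorbed: 6.570×10⁻⁶ / 0.593 = 1.108×10⁻⁵ mol.
Fraction absorbed: 1 − 10^(−0.694) = 0.7977.
Incident photons needed: 1.108×10⁻⁵ / 0.7977 = 1.389×10⁻⁵ mol.
Photon energy: hc/λ = 5.758×10⁻¹⁹ J; per mole, 3.467×10⁵ J mol⁻¹.
Energy required: 1.389×10⁻⁵ × 3.467×10⁵ = 4.816 J.
Time: 4.816 J / 0.00182 W = 2600 s.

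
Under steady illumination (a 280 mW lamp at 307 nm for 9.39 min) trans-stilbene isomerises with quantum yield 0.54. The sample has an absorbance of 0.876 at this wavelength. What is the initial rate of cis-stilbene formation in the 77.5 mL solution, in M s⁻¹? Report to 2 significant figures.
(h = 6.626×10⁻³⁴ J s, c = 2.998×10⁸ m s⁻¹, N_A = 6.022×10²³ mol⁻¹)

Photon energy at 307 nm: hc/λ = (6.626×10⁻³⁴)(2.998×10⁸)/(307×10⁻⁹) = 6.471×10⁻¹⁹ J.
Energy delivered: (280 mW)(563.4 s) = 157.8 J.
Photons incident: 157.8 / 6.471×10⁻¹⁹ = 2.439×10²⁰, i.e. 2.439×10²⁰/6.022×10²³ = 4.050×10⁻⁴ mol.
Fraction absorbed: 1 − 10^(−0.876) = 0.8670.
Photons absorbed: 0.8670 × 4.050×10⁻⁴ = 3.511×10⁻⁴ mol.
Product formed: 0.54 × 3.511×10⁻⁴ = 1.896×10⁻⁴ mol.
Rate: 1.896×10⁻⁴ mol / (563.4 s × 0.0775 L) = 4.3×10⁻⁶ M s⁻¹.

4.3×10⁻⁶ M s⁻¹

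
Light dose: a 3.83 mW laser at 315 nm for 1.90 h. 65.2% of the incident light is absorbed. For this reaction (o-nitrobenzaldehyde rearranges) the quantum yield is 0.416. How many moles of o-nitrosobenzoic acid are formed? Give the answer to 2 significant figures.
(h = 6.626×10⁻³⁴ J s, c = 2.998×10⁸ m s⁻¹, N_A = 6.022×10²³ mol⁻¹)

1.9×10⁻⁵ mol

Photon energy at 315 nm: hc/λ = (6.626×10⁻³⁴)(2.998×10⁸)/(315×10⁻⁹) = 6.306×10⁻¹⁹ J.
Energy delivered: (3.83 mW)(6840 s) = 26.20 J.
Photons incident: 26.20 / 6.306×10⁻¹⁹ = 4.155×10¹⁹, i.e. 4.155×10¹⁹/6.022×10²³ = 6.900×10⁻⁵ mol.
Photons absorbed: 0.652 × 6.900×10⁻⁵ = 4.499×10⁻⁵ mol.
Product: Φ × n_abs = 0.416 × 4.499×10⁻⁵ = 1.872×10⁻⁵ mol.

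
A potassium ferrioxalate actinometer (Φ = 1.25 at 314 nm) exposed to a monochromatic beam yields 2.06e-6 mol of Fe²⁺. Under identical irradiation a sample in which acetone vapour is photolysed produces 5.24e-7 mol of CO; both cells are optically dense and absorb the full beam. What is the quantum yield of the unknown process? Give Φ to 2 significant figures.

Photons absorbed by the actinometer: 2.06e-6 / 1.25 = 1.648e-6 mol.
Φ(unknown) = 5.24e-7 / 1.648e-6 = 0.32.

Φ = 0.32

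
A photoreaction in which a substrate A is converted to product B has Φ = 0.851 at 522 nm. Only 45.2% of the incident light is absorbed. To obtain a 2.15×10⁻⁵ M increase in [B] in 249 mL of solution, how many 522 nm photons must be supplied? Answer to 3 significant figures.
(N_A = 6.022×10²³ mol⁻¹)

8.38×10¹⁸ photons

Product: (2.15×10⁻⁵ M)(0.249 L) = 5.354×10⁻⁶ mol.
Photons that must be absorbed: 5.354×10⁻⁶ / 0.851 = 6.291×10⁻⁶ mol.
Incident photons needed: 6.291×10⁻⁶ / 0.452 = 1.392×10⁻⁵ mol.
Photon count: 1.392×10⁻⁵ × 6.022×10²³ = 8.38×10¹⁸.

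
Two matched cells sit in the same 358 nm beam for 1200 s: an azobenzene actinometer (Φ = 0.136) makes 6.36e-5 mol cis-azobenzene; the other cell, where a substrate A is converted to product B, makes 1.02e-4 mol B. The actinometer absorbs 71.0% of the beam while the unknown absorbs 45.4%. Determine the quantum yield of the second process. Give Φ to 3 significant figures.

Photons absorbed by the actinometer: 6.36e-5 / 0.136 = 4.676e-4 mol.
Incident flux: 4.676e-4 / 0.710 = 6.586e-4 einstein.
Absorbed by unknown: 0.454 × 6.586e-4 = 2.990e-4 mol.
Φ(unknown) = 1.02e-4 / 2.990e-4 = 0.341.

Φ = 0.341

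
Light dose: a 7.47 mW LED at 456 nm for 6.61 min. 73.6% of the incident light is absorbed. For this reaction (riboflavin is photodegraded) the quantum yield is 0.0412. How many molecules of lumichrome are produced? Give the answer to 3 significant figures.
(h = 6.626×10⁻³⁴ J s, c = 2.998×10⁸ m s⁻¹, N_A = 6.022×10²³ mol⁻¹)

Photon energy at 456 nm: hc/λ = (6.626×10⁻³⁴)(2.998×10⁸)/(456×10⁻⁹) = 4.356×10⁻¹⁹ J.
Energy delivered: (7.47 mW)(396.6 s) = 2.963 J.
Photons incident: 2.963 / 4.356×10⁻¹⁹ = 6.802×10¹⁸, i.e. 6.802×10¹⁸/6.022×10²³ = 1.130×10⁻⁵ mol.
Photons absorbed: 0.736 × 1.130×10⁻⁵ = 8.317×10⁻⁶ mol.
Product: Φ × n_abs = 0.0412 × 8.317×10⁻⁶ = 3.427×10⁻⁷ mol.
As a count: 3.427×10⁻⁷ × 6.022×10²³ = 2.06×10¹⁷.

2.06×10¹⁷ molecules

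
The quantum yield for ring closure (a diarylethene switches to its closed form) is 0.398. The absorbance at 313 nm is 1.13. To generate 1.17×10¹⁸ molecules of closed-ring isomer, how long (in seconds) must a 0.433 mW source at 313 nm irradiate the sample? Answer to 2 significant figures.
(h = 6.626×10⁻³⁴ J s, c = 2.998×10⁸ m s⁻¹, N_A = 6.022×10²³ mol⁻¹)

t ≈ 4700 s

Product: 1.17×10¹⁸ / 6.022×10²³ = 1.943×10⁻⁶ mol.
Photons that must be absorbed: 1.943×10⁻⁶ / 0.398 = 4.882×10⁻⁶ mol.
Fraction absorbed: 1 − 10^(−1.13) = 0.9259.
Incident photons needed: 4.882×10⁻⁶ / 0.9259 = 5.273×10⁻⁶ mol.
Photon energy: hc/λ = 6.347×10⁻¹⁹ J; per mole, 3.822×10⁵ J mol⁻¹.
Energy required: 5.273×10⁻⁶ × 3.822×10⁵ = 2.015 J.
Time: 2.015 J / 0.000433 W = 4700 s.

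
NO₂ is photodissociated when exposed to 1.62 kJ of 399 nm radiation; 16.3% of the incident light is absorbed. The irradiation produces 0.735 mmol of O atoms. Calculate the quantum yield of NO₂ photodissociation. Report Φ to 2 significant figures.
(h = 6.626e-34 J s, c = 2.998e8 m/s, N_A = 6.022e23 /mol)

Φ = 0.83

Product: 0.735 mmol = 7.35e-4 mol.
Photon energy at 399 nm: hc/λ = (6.626e-34)(2.998e8)/(399e-9) = 4.979e-19 J.
Incident energy: 1.62 kJ = 1620 J.
Photons incident: 1620 / 4.979e-19 = 3.254e21, i.e. 3.254e21/6.022e23 = 0.005404 mol.
Photons absorbed: 0.163 × 0.005404 = 8.809e-4 mol.
Φ = 7.35e-4 mol / 8.809e-4 mol photons = 0.83.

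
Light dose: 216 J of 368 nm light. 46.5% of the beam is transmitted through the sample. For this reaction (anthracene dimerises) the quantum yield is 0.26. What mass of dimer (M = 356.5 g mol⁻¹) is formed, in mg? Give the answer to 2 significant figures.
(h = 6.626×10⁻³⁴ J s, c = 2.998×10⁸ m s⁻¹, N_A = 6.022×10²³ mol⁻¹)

Photon energy at 368 nm: hc/λ = (6.626×10⁻³⁴)(2.998×10⁸)/(368×10⁻⁹) = 5.398×10⁻¹⁹ J.
Photons incident: 216 / 5.398×10⁻¹⁹ = 4.001×10²⁰, i.e. 4.001×10²⁰/6.022×10²³ = 6.644×10⁻⁴ mol.
Fraction absorbed: 1 − 46.5/100 = 0.5350.
Photons absorbed: 0.5350 × 6.644×10⁻⁴ = 3.555×10⁻⁴ mol.
Product: Φ × n_abs = 0.26 × 3.555×10⁻⁴ = 9.243×10⁻⁵ mol.
Mass: 9.243×10⁻⁵ × 356.5 = 0.03295 g = 33 mg.

33 mg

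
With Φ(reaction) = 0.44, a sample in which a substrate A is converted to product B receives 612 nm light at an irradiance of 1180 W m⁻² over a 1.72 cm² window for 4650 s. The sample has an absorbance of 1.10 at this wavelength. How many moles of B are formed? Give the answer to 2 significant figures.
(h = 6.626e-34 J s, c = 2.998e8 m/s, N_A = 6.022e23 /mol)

Photon energy at 612 nm: hc/λ = (6.626e-34)(2.998e8)/(612e-9) = 3.246e-19 J.
Energy delivered: (1180 W m⁻²)(1.72e-4 m²)(4650 s) = 943.8 J.
Photons incident: 943.8 / 3.246e-19 = 2.908e21, i.e. 2.908e21/6.022e23 = 0.004829 mol.
Fraction absorbed: 1 − 10^(−1.10) = 0.9206.
Photons absorbed: 0.9206 × 0.004829 = 0.004446 mol.
Product: Φ × n_abs = 0.44 × 0.004446 = 0.001956 mol.

0.0020 mol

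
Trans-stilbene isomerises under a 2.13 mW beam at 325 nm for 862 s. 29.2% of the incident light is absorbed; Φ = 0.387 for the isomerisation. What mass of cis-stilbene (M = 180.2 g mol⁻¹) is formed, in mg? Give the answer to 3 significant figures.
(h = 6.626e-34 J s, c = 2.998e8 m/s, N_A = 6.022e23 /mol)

0.102 mg

Photon energy at 325 nm: hc/λ = (6.626e-34)(2.998e8)/(325e-9) = 6.112e-19 J.
Energy delivered: (2.13 mW)(862 s) = 1.836 J.
Photons incident: 1.836 / 6.112e-19 = 3.004e18, i.e. 3.004e18/6.022e23 = 4.988e-6 mol.
Photons absorbed: 0.292 × 4.988e-6 = 1.456e-6 mol.
Product: Φ × n_abs = 0.387 × 1.456e-6 = 5.635e-7 mol.
Mass: 5.635e-7 × 180.2 = 1.015e-4 g = 0.102 mg.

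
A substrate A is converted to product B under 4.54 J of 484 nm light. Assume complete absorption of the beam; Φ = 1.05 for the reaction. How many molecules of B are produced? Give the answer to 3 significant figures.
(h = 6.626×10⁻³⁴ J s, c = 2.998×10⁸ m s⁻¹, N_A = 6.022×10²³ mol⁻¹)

Photon energy at 484 nm: hc/λ = (6.626×10⁻³⁴)(2.998×10⁸)/(484×10⁻⁹) = 4.104×10⁻¹⁹ J.
Photons incident: 4.54 / 4.104×10⁻¹⁹ = 1.106×10¹⁹, i.e. 1.106×10¹⁹/6.022×10²³ = 1.837×10⁻⁵ mol.
Product: Φ × n_abs = 1.05 × 1.837×10⁻⁵ = 1.929×10⁻⁵ mol.
As a count: 1.929×10⁻⁵ × 6.022×10²³ = 1.16×10¹⁹.

1.16×10¹⁹ molecules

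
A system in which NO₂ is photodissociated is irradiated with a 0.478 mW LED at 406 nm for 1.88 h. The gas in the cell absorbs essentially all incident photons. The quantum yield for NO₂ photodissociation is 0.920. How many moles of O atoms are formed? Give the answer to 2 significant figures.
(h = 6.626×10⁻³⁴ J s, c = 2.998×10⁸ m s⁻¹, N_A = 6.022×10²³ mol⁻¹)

1.0×10⁻⁵ mol

Photon energy at 406 nm: hc/λ = (6.626×10⁻³⁴)(2.998×10⁸)/(406×10⁻⁹) = 4.893×10⁻¹⁹ J.
Energy delivered: (0.478 mW)(6768 s) = 3.235 J.
Photons incident: 3.235 / 4.893×10⁻¹⁹ = 6.611×10¹⁸, i.e. 6.611×10¹⁸/6.022×10²³ = 1.098×10⁻⁵ mol.
Product: Φ × n_abs = 0.920 × 1.098×10⁻⁵ = 1.010×10⁻⁵ mol.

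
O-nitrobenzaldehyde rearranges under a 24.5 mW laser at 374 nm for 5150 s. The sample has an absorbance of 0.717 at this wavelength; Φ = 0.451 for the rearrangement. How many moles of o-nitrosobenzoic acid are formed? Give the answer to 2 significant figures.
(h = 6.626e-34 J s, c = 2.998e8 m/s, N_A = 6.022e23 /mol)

Photon energy at 374 nm: hc/λ = (6.626e-34)(2.998e8)/(374e-9) = 5.311e-19 J.
Energy delivered: (24.5 mW)(5150 s) = 126.2 J.
Photons incident: 126.2 / 5.311e-19 = 2.376e20, i.e. 2.376e20/6.022e23 = 3.946e-4 mol.
Fraction absorbed: 1 − 10^(−0.717) = 0.8081.
Photons absorbed: 0.8081 × 3.946e-4 = 3.189e-4 mol.
Product: Φ × n_abs = 0.451 × 3.189e-4 = 1.438e-4 mol.

1.4e-4 mol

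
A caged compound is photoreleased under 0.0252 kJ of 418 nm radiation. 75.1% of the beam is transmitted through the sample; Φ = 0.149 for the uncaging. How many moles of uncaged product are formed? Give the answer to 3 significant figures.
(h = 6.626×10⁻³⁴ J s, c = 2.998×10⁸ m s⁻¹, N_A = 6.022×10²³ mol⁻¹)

Photon energy at 418 nm: hc/λ = (6.626×10⁻³⁴)(2.998×10⁸)/(418×10⁻⁹) = 4.752×10⁻¹⁹ J.
Incident energy: 0.0252 kJ = 25.2 J.
Photons incident: 25.2 / 4.752×10⁻¹⁹ = 5.303×10¹⁹, i.e. 5.303×10¹⁹/6.022×10²³ = 8.806×10⁻⁵ mol.
Fraction absorbed: 1 − 75.1/100 = 0.2490.
Photons absorbed: 0.2490 × 8.806×10⁻⁵ = 2.193×10⁻⁵ mol.
Product: Φ × n_abs = 0.149 × 2.193×10⁻⁵ = 3.268×10⁻⁶ mol.

3.27×10⁻⁶ mol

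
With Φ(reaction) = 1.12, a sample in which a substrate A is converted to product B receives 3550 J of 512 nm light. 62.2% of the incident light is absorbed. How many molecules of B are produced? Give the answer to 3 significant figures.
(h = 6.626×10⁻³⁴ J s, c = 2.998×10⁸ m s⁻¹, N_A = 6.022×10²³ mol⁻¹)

6.37×10²¹ molecules

Photon energy at 512 nm: hc/λ = (6.626×10⁻³⁴)(2.998×10⁸)/(512×10⁻⁹) = 3.880×10⁻¹⁹ J.
Photons incident: 3550 / 3.880×10⁻¹⁹ = 9.149×10²¹, i.e. 9.149×10²¹/6.022×10²³ = 0.01519 mol.
Photons absorbed: 0.622 × 0.01519 = 0.009448 mol.
Product: Φ × n_abs = 1.12 × 0.009448 = 0.01058 mol.
As a count: 0.01058 × 6.022×10²³ = 6.37×10²¹.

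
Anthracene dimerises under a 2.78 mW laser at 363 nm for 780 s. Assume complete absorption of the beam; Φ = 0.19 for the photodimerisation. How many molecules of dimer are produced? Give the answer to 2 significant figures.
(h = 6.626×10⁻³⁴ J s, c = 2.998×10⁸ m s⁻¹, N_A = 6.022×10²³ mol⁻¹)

Photon energy at 363 nm: hc/λ = (6.626×10⁻³⁴)(2.998×10⁸)/(363×10⁻⁹) = 5.472×10⁻¹⁹ J.
Energy delivered: (2.78 mW)(780 s) = 2.168 J.
Photons incident: 2.168 / 5.472×10⁻¹⁹ = 3.962×10¹⁸, i.e. 3.962×10¹⁸/6.022×10²³ = 6.579×10⁻⁶ mol.
Product: Φ × n_abs = 0.19 × 6.579×10⁻⁶ = 1.250×10⁻⁶ mol.
As a count: 1.250×10⁻⁶ × 6.022×10²³ = 7.5×10¹⁷.

7.5×10¹⁷ molecules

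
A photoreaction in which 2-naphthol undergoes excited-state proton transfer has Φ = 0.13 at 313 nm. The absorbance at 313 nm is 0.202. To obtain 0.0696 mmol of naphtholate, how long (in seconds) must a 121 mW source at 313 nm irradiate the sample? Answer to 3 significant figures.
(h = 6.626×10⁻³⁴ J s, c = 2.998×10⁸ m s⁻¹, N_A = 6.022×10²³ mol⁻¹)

t ≈ 4550 s

Product: 0.0696 mmol = 6.96×10⁻⁵ mol.
Photons that must be absorbed: 6.96×10⁻⁵ / 0.13 = 5.354×10⁻⁴ mol.
Fraction absorbed: 1 − 10^(−0.202) = 0.3719.
Incident photons needed: 5.354×10⁻⁴ / 0.3719 = 0.001440 mol.
Photon energy: hc/λ = 6.347×10⁻¹⁹ J; per mole, 3.822×10⁵ J mol⁻¹.
Energy required: 0.001440 × 3.822×10⁵ = 550.4 J.
Time: 550.4 J / 0.121 W = 4550 s.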